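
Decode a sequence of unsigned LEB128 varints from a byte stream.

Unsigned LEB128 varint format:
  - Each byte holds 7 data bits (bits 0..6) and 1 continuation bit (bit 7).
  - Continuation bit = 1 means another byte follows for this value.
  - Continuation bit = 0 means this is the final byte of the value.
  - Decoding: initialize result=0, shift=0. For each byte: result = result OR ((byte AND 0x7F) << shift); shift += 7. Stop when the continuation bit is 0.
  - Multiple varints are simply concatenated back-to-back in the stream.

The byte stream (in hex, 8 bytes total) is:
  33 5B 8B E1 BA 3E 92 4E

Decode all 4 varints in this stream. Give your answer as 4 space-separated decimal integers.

  byte[0]=0x33 cont=0 payload=0x33=51: acc |= 51<<0 -> acc=51 shift=7 [end]
Varint 1: bytes[0:1] = 33 -> value 51 (1 byte(s))
  byte[1]=0x5B cont=0 payload=0x5B=91: acc |= 91<<0 -> acc=91 shift=7 [end]
Varint 2: bytes[1:2] = 5B -> value 91 (1 byte(s))
  byte[2]=0x8B cont=1 payload=0x0B=11: acc |= 11<<0 -> acc=11 shift=7
  byte[3]=0xE1 cont=1 payload=0x61=97: acc |= 97<<7 -> acc=12427 shift=14
  byte[4]=0xBA cont=1 payload=0x3A=58: acc |= 58<<14 -> acc=962699 shift=21
  byte[5]=0x3E cont=0 payload=0x3E=62: acc |= 62<<21 -> acc=130986123 shift=28 [end]
Varint 3: bytes[2:6] = 8B E1 BA 3E -> value 130986123 (4 byte(s))
  byte[6]=0x92 cont=1 payload=0x12=18: acc |= 18<<0 -> acc=18 shift=7
  byte[7]=0x4E cont=0 payload=0x4E=78: acc |= 78<<7 -> acc=10002 shift=14 [end]
Varint 4: bytes[6:8] = 92 4E -> value 10002 (2 byte(s))

Answer: 51 91 130986123 10002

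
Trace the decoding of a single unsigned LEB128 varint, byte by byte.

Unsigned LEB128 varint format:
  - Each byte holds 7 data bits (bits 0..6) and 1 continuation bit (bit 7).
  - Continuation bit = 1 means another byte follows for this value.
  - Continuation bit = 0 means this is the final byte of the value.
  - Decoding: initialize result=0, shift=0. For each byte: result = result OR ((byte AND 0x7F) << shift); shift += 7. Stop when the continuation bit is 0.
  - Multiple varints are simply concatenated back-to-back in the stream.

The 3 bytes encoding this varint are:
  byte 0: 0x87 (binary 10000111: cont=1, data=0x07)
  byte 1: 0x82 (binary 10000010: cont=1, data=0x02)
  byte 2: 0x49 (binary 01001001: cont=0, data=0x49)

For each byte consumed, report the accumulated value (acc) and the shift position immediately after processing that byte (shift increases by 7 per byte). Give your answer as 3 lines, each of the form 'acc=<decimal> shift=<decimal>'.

Answer: acc=7 shift=7
acc=263 shift=14
acc=1196295 shift=21

Derivation:
byte 0=0x87: payload=0x07=7, contrib = 7<<0 = 7; acc -> 7, shift -> 7
byte 1=0x82: payload=0x02=2, contrib = 2<<7 = 256; acc -> 263, shift -> 14
byte 2=0x49: payload=0x49=73, contrib = 73<<14 = 1196032; acc -> 1196295, shift -> 21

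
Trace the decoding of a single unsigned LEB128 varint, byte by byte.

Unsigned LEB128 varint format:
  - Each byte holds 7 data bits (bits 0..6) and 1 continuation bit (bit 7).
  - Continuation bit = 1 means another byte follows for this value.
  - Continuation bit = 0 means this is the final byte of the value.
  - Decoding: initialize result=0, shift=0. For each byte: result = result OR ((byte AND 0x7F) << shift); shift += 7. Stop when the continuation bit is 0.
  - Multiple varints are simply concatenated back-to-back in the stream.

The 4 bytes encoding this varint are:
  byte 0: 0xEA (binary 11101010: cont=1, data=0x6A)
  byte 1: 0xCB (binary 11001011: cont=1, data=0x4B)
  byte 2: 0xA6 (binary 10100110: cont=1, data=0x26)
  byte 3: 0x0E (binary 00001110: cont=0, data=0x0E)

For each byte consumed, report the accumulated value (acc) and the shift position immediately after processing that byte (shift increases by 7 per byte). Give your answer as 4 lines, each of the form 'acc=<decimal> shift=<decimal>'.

byte 0=0xEA: payload=0x6A=106, contrib = 106<<0 = 106; acc -> 106, shift -> 7
byte 1=0xCB: payload=0x4B=75, contrib = 75<<7 = 9600; acc -> 9706, shift -> 14
byte 2=0xA6: payload=0x26=38, contrib = 38<<14 = 622592; acc -> 632298, shift -> 21
byte 3=0x0E: payload=0x0E=14, contrib = 14<<21 = 29360128; acc -> 29992426, shift -> 28

Answer: acc=106 shift=7
acc=9706 shift=14
acc=632298 shift=21
acc=29992426 shift=28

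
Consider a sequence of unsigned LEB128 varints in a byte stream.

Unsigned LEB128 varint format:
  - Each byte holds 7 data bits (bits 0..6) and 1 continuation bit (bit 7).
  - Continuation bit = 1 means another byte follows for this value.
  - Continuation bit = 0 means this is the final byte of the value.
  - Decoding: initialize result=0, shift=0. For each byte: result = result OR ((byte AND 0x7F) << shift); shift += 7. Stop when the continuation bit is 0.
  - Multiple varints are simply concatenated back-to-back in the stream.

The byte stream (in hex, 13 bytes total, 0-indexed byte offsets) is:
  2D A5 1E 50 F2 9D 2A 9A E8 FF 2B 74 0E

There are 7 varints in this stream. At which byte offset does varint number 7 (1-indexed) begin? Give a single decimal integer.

  byte[0]=0x2D cont=0 payload=0x2D=45: acc |= 45<<0 -> acc=45 shift=7 [end]
Varint 1: bytes[0:1] = 2D -> value 45 (1 byte(s))
  byte[1]=0xA5 cont=1 payload=0x25=37: acc |= 37<<0 -> acc=37 shift=7
  byte[2]=0x1E cont=0 payload=0x1E=30: acc |= 30<<7 -> acc=3877 shift=14 [end]
Varint 2: bytes[1:3] = A5 1E -> value 3877 (2 byte(s))
  byte[3]=0x50 cont=0 payload=0x50=80: acc |= 80<<0 -> acc=80 shift=7 [end]
Varint 3: bytes[3:4] = 50 -> value 80 (1 byte(s))
  byte[4]=0xF2 cont=1 payload=0x72=114: acc |= 114<<0 -> acc=114 shift=7
  byte[5]=0x9D cont=1 payload=0x1D=29: acc |= 29<<7 -> acc=3826 shift=14
  byte[6]=0x2A cont=0 payload=0x2A=42: acc |= 42<<14 -> acc=691954 shift=21 [end]
Varint 4: bytes[4:7] = F2 9D 2A -> value 691954 (3 byte(s))
  byte[7]=0x9A cont=1 payload=0x1A=26: acc |= 26<<0 -> acc=26 shift=7
  byte[8]=0xE8 cont=1 payload=0x68=104: acc |= 104<<7 -> acc=13338 shift=14
  byte[9]=0xFF cont=1 payload=0x7F=127: acc |= 127<<14 -> acc=2094106 shift=21
  byte[10]=0x2B cont=0 payload=0x2B=43: acc |= 43<<21 -> acc=92271642 shift=28 [end]
Varint 5: bytes[7:11] = 9A E8 FF 2B -> value 92271642 (4 byte(s))
  byte[11]=0x74 cont=0 payload=0x74=116: acc |= 116<<0 -> acc=116 shift=7 [end]
Varint 6: bytes[11:12] = 74 -> value 116 (1 byte(s))
  byte[12]=0x0E cont=0 payload=0x0E=14: acc |= 14<<0 -> acc=14 shift=7 [end]
Varint 7: bytes[12:13] = 0E -> value 14 (1 byte(s))

Answer: 12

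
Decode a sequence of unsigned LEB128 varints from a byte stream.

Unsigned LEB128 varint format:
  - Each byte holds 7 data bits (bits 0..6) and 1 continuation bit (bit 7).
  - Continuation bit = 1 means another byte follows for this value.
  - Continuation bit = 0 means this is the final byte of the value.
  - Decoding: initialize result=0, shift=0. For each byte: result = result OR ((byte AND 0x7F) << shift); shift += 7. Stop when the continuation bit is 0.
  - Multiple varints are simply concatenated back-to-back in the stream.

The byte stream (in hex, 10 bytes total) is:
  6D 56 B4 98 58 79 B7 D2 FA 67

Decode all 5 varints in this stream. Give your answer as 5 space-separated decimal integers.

Answer: 109 86 1444916 121 218016055

Derivation:
  byte[0]=0x6D cont=0 payload=0x6D=109: acc |= 109<<0 -> acc=109 shift=7 [end]
Varint 1: bytes[0:1] = 6D -> value 109 (1 byte(s))
  byte[1]=0x56 cont=0 payload=0x56=86: acc |= 86<<0 -> acc=86 shift=7 [end]
Varint 2: bytes[1:2] = 56 -> value 86 (1 byte(s))
  byte[2]=0xB4 cont=1 payload=0x34=52: acc |= 52<<0 -> acc=52 shift=7
  byte[3]=0x98 cont=1 payload=0x18=24: acc |= 24<<7 -> acc=3124 shift=14
  byte[4]=0x58 cont=0 payload=0x58=88: acc |= 88<<14 -> acc=1444916 shift=21 [end]
Varint 3: bytes[2:5] = B4 98 58 -> value 1444916 (3 byte(s))
  byte[5]=0x79 cont=0 payload=0x79=121: acc |= 121<<0 -> acc=121 shift=7 [end]
Varint 4: bytes[5:6] = 79 -> value 121 (1 byte(s))
  byte[6]=0xB7 cont=1 payload=0x37=55: acc |= 55<<0 -> acc=55 shift=7
  byte[7]=0xD2 cont=1 payload=0x52=82: acc |= 82<<7 -> acc=10551 shift=14
  byte[8]=0xFA cont=1 payload=0x7A=122: acc |= 122<<14 -> acc=2009399 shift=21
  byte[9]=0x67 cont=0 payload=0x67=103: acc |= 103<<21 -> acc=218016055 shift=28 [end]
Varint 5: bytes[6:10] = B7 D2 FA 67 -> value 218016055 (4 byte(s))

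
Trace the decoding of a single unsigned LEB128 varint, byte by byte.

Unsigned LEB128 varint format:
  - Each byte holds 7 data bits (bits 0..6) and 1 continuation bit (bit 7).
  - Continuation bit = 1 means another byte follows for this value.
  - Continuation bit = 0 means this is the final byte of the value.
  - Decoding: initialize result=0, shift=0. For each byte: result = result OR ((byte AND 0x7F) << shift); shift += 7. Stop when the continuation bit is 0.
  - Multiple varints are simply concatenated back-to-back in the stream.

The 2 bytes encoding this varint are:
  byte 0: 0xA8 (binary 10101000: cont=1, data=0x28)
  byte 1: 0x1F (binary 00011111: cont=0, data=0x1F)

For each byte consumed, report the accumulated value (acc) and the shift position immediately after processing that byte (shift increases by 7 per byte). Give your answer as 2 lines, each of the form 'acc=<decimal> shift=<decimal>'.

Answer: acc=40 shift=7
acc=4008 shift=14

Derivation:
byte 0=0xA8: payload=0x28=40, contrib = 40<<0 = 40; acc -> 40, shift -> 7
byte 1=0x1F: payload=0x1F=31, contrib = 31<<7 = 3968; acc -> 4008, shift -> 14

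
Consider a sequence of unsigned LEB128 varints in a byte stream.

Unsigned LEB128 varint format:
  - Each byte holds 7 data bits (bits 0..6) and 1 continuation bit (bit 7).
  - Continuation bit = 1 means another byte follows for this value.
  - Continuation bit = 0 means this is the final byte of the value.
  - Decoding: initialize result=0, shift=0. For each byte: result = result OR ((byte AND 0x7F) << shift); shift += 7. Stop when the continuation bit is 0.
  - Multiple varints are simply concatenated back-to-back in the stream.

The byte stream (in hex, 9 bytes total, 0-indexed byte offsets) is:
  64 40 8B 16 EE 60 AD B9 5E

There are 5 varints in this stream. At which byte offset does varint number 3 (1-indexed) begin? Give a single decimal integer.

Answer: 2

Derivation:
  byte[0]=0x64 cont=0 payload=0x64=100: acc |= 100<<0 -> acc=100 shift=7 [end]
Varint 1: bytes[0:1] = 64 -> value 100 (1 byte(s))
  byte[1]=0x40 cont=0 payload=0x40=64: acc |= 64<<0 -> acc=64 shift=7 [end]
Varint 2: bytes[1:2] = 40 -> value 64 (1 byte(s))
  byte[2]=0x8B cont=1 payload=0x0B=11: acc |= 11<<0 -> acc=11 shift=7
  byte[3]=0x16 cont=0 payload=0x16=22: acc |= 22<<7 -> acc=2827 shift=14 [end]
Varint 3: bytes[2:4] = 8B 16 -> value 2827 (2 byte(s))
  byte[4]=0xEE cont=1 payload=0x6E=110: acc |= 110<<0 -> acc=110 shift=7
  byte[5]=0x60 cont=0 payload=0x60=96: acc |= 96<<7 -> acc=12398 shift=14 [end]
Varint 4: bytes[4:6] = EE 60 -> value 12398 (2 byte(s))
  byte[6]=0xAD cont=1 payload=0x2D=45: acc |= 45<<0 -> acc=45 shift=7
  byte[7]=0xB9 cont=1 payload=0x39=57: acc |= 57<<7 -> acc=7341 shift=14
  byte[8]=0x5E cont=0 payload=0x5E=94: acc |= 94<<14 -> acc=1547437 shift=21 [end]
Varint 5: bytes[6:9] = AD B9 5E -> value 1547437 (3 byte(s))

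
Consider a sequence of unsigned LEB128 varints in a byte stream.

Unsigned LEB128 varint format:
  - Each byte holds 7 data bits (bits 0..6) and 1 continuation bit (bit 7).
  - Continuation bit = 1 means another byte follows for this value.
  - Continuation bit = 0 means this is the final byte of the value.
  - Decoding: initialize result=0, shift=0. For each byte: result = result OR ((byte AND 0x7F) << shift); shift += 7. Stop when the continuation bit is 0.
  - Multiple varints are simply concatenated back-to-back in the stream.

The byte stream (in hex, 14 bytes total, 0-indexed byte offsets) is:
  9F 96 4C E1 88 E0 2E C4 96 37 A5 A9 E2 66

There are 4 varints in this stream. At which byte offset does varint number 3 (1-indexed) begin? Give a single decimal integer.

Answer: 7

Derivation:
  byte[0]=0x9F cont=1 payload=0x1F=31: acc |= 31<<0 -> acc=31 shift=7
  byte[1]=0x96 cont=1 payload=0x16=22: acc |= 22<<7 -> acc=2847 shift=14
  byte[2]=0x4C cont=0 payload=0x4C=76: acc |= 76<<14 -> acc=1248031 shift=21 [end]
Varint 1: bytes[0:3] = 9F 96 4C -> value 1248031 (3 byte(s))
  byte[3]=0xE1 cont=1 payload=0x61=97: acc |= 97<<0 -> acc=97 shift=7
  byte[4]=0x88 cont=1 payload=0x08=8: acc |= 8<<7 -> acc=1121 shift=14
  byte[5]=0xE0 cont=1 payload=0x60=96: acc |= 96<<14 -> acc=1573985 shift=21
  byte[6]=0x2E cont=0 payload=0x2E=46: acc |= 46<<21 -> acc=98042977 shift=28 [end]
Varint 2: bytes[3:7] = E1 88 E0 2E -> value 98042977 (4 byte(s))
  byte[7]=0xC4 cont=1 payload=0x44=68: acc |= 68<<0 -> acc=68 shift=7
  byte[8]=0x96 cont=1 payload=0x16=22: acc |= 22<<7 -> acc=2884 shift=14
  byte[9]=0x37 cont=0 payload=0x37=55: acc |= 55<<14 -> acc=904004 shift=21 [end]
Varint 3: bytes[7:10] = C4 96 37 -> value 904004 (3 byte(s))
  byte[10]=0xA5 cont=1 payload=0x25=37: acc |= 37<<0 -> acc=37 shift=7
  byte[11]=0xA9 cont=1 payload=0x29=41: acc |= 41<<7 -> acc=5285 shift=14
  byte[12]=0xE2 cont=1 payload=0x62=98: acc |= 98<<14 -> acc=1610917 shift=21
  byte[13]=0x66 cont=0 payload=0x66=102: acc |= 102<<21 -> acc=215520421 shift=28 [end]
Varint 4: bytes[10:14] = A5 A9 E2 66 -> value 215520421 (4 byte(s))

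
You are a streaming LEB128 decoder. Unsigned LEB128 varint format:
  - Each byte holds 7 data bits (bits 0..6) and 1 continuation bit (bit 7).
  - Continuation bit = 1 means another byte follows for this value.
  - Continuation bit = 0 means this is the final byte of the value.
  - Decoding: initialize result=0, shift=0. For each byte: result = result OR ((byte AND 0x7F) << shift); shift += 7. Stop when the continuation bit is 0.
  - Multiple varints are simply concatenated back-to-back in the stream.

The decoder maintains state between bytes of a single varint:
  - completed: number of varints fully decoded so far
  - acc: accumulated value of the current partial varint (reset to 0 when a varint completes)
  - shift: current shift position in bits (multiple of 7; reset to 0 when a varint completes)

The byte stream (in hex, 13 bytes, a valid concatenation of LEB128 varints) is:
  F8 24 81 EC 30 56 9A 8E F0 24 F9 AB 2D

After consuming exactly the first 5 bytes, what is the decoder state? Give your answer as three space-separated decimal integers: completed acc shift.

Answer: 2 0 0

Derivation:
byte[0]=0xF8 cont=1 payload=0x78: acc |= 120<<0 -> completed=0 acc=120 shift=7
byte[1]=0x24 cont=0 payload=0x24: varint #1 complete (value=4728); reset -> completed=1 acc=0 shift=0
byte[2]=0x81 cont=1 payload=0x01: acc |= 1<<0 -> completed=1 acc=1 shift=7
byte[3]=0xEC cont=1 payload=0x6C: acc |= 108<<7 -> completed=1 acc=13825 shift=14
byte[4]=0x30 cont=0 payload=0x30: varint #2 complete (value=800257); reset -> completed=2 acc=0 shift=0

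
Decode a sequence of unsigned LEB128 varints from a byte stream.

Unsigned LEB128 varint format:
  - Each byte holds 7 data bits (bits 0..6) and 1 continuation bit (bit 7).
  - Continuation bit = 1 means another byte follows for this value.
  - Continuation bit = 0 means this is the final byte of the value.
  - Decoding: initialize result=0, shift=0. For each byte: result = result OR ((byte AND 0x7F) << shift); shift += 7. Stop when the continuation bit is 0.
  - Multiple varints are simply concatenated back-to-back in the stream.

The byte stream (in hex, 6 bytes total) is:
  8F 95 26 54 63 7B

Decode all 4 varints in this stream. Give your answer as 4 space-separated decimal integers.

Answer: 625295 84 99 123

Derivation:
  byte[0]=0x8F cont=1 payload=0x0F=15: acc |= 15<<0 -> acc=15 shift=7
  byte[1]=0x95 cont=1 payload=0x15=21: acc |= 21<<7 -> acc=2703 shift=14
  byte[2]=0x26 cont=0 payload=0x26=38: acc |= 38<<14 -> acc=625295 shift=21 [end]
Varint 1: bytes[0:3] = 8F 95 26 -> value 625295 (3 byte(s))
  byte[3]=0x54 cont=0 payload=0x54=84: acc |= 84<<0 -> acc=84 shift=7 [end]
Varint 2: bytes[3:4] = 54 -> value 84 (1 byte(s))
  byte[4]=0x63 cont=0 payload=0x63=99: acc |= 99<<0 -> acc=99 shift=7 [end]
Varint 3: bytes[4:5] = 63 -> value 99 (1 byte(s))
  byte[5]=0x7B cont=0 payload=0x7B=123: acc |= 123<<0 -> acc=123 shift=7 [end]
Varint 4: bytes[5:6] = 7B -> value 123 (1 byte(s))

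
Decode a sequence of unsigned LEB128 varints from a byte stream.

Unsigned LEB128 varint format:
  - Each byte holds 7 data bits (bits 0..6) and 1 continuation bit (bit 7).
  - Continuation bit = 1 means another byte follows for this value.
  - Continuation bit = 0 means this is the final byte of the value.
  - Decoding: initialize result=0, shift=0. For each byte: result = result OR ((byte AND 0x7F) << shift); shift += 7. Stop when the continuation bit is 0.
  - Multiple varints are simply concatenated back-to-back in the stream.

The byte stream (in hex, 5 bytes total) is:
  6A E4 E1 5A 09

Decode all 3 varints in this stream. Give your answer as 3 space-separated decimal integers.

Answer: 106 1487076 9

Derivation:
  byte[0]=0x6A cont=0 payload=0x6A=106: acc |= 106<<0 -> acc=106 shift=7 [end]
Varint 1: bytes[0:1] = 6A -> value 106 (1 byte(s))
  byte[1]=0xE4 cont=1 payload=0x64=100: acc |= 100<<0 -> acc=100 shift=7
  byte[2]=0xE1 cont=1 payload=0x61=97: acc |= 97<<7 -> acc=12516 shift=14
  byte[3]=0x5A cont=0 payload=0x5A=90: acc |= 90<<14 -> acc=1487076 shift=21 [end]
Varint 2: bytes[1:4] = E4 E1 5A -> value 1487076 (3 byte(s))
  byte[4]=0x09 cont=0 payload=0x09=9: acc |= 9<<0 -> acc=9 shift=7 [end]
Varint 3: bytes[4:5] = 09 -> value 9 (1 byte(s))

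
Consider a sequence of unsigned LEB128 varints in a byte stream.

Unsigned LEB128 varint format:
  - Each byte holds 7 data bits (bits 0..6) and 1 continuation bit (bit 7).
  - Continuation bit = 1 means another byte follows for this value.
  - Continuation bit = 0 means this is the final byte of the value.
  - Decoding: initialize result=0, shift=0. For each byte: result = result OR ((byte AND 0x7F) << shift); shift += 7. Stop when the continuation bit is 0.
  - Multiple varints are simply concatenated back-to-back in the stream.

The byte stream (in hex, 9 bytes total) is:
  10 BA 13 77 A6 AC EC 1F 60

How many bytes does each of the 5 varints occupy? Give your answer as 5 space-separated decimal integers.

Answer: 1 2 1 4 1

Derivation:
  byte[0]=0x10 cont=0 payload=0x10=16: acc |= 16<<0 -> acc=16 shift=7 [end]
Varint 1: bytes[0:1] = 10 -> value 16 (1 byte(s))
  byte[1]=0xBA cont=1 payload=0x3A=58: acc |= 58<<0 -> acc=58 shift=7
  byte[2]=0x13 cont=0 payload=0x13=19: acc |= 19<<7 -> acc=2490 shift=14 [end]
Varint 2: bytes[1:3] = BA 13 -> value 2490 (2 byte(s))
  byte[3]=0x77 cont=0 payload=0x77=119: acc |= 119<<0 -> acc=119 shift=7 [end]
Varint 3: bytes[3:4] = 77 -> value 119 (1 byte(s))
  byte[4]=0xA6 cont=1 payload=0x26=38: acc |= 38<<0 -> acc=38 shift=7
  byte[5]=0xAC cont=1 payload=0x2C=44: acc |= 44<<7 -> acc=5670 shift=14
  byte[6]=0xEC cont=1 payload=0x6C=108: acc |= 108<<14 -> acc=1775142 shift=21
  byte[7]=0x1F cont=0 payload=0x1F=31: acc |= 31<<21 -> acc=66786854 shift=28 [end]
Varint 4: bytes[4:8] = A6 AC EC 1F -> value 66786854 (4 byte(s))
  byte[8]=0x60 cont=0 payload=0x60=96: acc |= 96<<0 -> acc=96 shift=7 [end]
Varint 5: bytes[8:9] = 60 -> value 96 (1 byte(s))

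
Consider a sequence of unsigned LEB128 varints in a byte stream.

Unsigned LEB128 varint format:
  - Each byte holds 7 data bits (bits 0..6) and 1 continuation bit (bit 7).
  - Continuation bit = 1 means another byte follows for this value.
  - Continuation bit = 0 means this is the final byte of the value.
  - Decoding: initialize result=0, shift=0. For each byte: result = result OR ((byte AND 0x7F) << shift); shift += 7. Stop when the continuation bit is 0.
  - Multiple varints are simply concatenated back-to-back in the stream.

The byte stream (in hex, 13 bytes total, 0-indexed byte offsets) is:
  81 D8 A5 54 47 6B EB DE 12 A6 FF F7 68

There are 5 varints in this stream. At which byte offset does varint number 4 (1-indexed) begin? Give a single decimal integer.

  byte[0]=0x81 cont=1 payload=0x01=1: acc |= 1<<0 -> acc=1 shift=7
  byte[1]=0xD8 cont=1 payload=0x58=88: acc |= 88<<7 -> acc=11265 shift=14
  byte[2]=0xA5 cont=1 payload=0x25=37: acc |= 37<<14 -> acc=617473 shift=21
  byte[3]=0x54 cont=0 payload=0x54=84: acc |= 84<<21 -> acc=176778241 shift=28 [end]
Varint 1: bytes[0:4] = 81 D8 A5 54 -> value 176778241 (4 byte(s))
  byte[4]=0x47 cont=0 payload=0x47=71: acc |= 71<<0 -> acc=71 shift=7 [end]
Varint 2: bytes[4:5] = 47 -> value 71 (1 byte(s))
  byte[5]=0x6B cont=0 payload=0x6B=107: acc |= 107<<0 -> acc=107 shift=7 [end]
Varint 3: bytes[5:6] = 6B -> value 107 (1 byte(s))
  byte[6]=0xEB cont=1 payload=0x6B=107: acc |= 107<<0 -> acc=107 shift=7
  byte[7]=0xDE cont=1 payload=0x5E=94: acc |= 94<<7 -> acc=12139 shift=14
  byte[8]=0x12 cont=0 payload=0x12=18: acc |= 18<<14 -> acc=307051 shift=21 [end]
Varint 4: bytes[6:9] = EB DE 12 -> value 307051 (3 byte(s))
  byte[9]=0xA6 cont=1 payload=0x26=38: acc |= 38<<0 -> acc=38 shift=7
  byte[10]=0xFF cont=1 payload=0x7F=127: acc |= 127<<7 -> acc=16294 shift=14
  byte[11]=0xF7 cont=1 payload=0x77=119: acc |= 119<<14 -> acc=1965990 shift=21
  byte[12]=0x68 cont=0 payload=0x68=104: acc |= 104<<21 -> acc=220069798 shift=28 [end]
Varint 5: bytes[9:13] = A6 FF F7 68 -> value 220069798 (4 byte(s))

Answer: 6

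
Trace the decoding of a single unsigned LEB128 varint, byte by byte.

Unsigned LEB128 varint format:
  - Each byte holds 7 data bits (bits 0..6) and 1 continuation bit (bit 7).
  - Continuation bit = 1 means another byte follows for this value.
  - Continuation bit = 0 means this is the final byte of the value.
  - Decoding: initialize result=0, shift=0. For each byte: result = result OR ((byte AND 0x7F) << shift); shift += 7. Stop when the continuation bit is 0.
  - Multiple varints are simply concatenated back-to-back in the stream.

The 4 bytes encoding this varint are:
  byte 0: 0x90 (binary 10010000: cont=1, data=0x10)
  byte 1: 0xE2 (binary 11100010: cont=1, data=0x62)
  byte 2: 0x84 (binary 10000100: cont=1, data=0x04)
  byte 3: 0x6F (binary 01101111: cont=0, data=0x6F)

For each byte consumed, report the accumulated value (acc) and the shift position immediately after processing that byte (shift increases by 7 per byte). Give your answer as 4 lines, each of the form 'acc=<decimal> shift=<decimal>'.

byte 0=0x90: payload=0x10=16, contrib = 16<<0 = 16; acc -> 16, shift -> 7
byte 1=0xE2: payload=0x62=98, contrib = 98<<7 = 12544; acc -> 12560, shift -> 14
byte 2=0x84: payload=0x04=4, contrib = 4<<14 = 65536; acc -> 78096, shift -> 21
byte 3=0x6F: payload=0x6F=111, contrib = 111<<21 = 232783872; acc -> 232861968, shift -> 28

Answer: acc=16 shift=7
acc=12560 shift=14
acc=78096 shift=21
acc=232861968 shift=28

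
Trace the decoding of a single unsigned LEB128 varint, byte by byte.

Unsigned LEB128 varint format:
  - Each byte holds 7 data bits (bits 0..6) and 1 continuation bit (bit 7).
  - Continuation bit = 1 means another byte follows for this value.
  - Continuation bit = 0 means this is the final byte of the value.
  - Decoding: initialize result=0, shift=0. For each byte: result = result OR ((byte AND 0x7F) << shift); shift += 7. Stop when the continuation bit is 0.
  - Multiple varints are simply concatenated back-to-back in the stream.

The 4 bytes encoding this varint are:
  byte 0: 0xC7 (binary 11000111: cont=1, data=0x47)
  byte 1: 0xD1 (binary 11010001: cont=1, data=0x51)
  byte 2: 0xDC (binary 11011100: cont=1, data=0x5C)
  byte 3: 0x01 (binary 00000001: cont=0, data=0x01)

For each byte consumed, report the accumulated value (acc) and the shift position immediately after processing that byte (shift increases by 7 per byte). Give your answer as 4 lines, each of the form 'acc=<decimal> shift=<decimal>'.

byte 0=0xC7: payload=0x47=71, contrib = 71<<0 = 71; acc -> 71, shift -> 7
byte 1=0xD1: payload=0x51=81, contrib = 81<<7 = 10368; acc -> 10439, shift -> 14
byte 2=0xDC: payload=0x5C=92, contrib = 92<<14 = 1507328; acc -> 1517767, shift -> 21
byte 3=0x01: payload=0x01=1, contrib = 1<<21 = 2097152; acc -> 3614919, shift -> 28

Answer: acc=71 shift=7
acc=10439 shift=14
acc=1517767 shift=21
acc=3614919 shift=28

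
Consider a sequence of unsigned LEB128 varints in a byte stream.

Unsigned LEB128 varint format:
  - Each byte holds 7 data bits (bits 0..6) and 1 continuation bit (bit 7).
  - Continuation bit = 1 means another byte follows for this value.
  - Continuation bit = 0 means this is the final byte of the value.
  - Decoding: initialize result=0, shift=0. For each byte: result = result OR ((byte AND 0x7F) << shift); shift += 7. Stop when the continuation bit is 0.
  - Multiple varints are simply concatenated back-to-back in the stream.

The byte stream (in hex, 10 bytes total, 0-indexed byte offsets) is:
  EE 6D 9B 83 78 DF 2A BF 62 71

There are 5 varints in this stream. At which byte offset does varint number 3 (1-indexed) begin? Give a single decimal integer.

Answer: 5

Derivation:
  byte[0]=0xEE cont=1 payload=0x6E=110: acc |= 110<<0 -> acc=110 shift=7
  byte[1]=0x6D cont=0 payload=0x6D=109: acc |= 109<<7 -> acc=14062 shift=14 [end]
Varint 1: bytes[0:2] = EE 6D -> value 14062 (2 byte(s))
  byte[2]=0x9B cont=1 payload=0x1B=27: acc |= 27<<0 -> acc=27 shift=7
  byte[3]=0x83 cont=1 payload=0x03=3: acc |= 3<<7 -> acc=411 shift=14
  byte[4]=0x78 cont=0 payload=0x78=120: acc |= 120<<14 -> acc=1966491 shift=21 [end]
Varint 2: bytes[2:5] = 9B 83 78 -> value 1966491 (3 byte(s))
  byte[5]=0xDF cont=1 payload=0x5F=95: acc |= 95<<0 -> acc=95 shift=7
  byte[6]=0x2A cont=0 payload=0x2A=42: acc |= 42<<7 -> acc=5471 shift=14 [end]
Varint 3: bytes[5:7] = DF 2A -> value 5471 (2 byte(s))
  byte[7]=0xBF cont=1 payload=0x3F=63: acc |= 63<<0 -> acc=63 shift=7
  byte[8]=0x62 cont=0 payload=0x62=98: acc |= 98<<7 -> acc=12607 shift=14 [end]
Varint 4: bytes[7:9] = BF 62 -> value 12607 (2 byte(s))
  byte[9]=0x71 cont=0 payload=0x71=113: acc |= 113<<0 -> acc=113 shift=7 [end]
Varint 5: bytes[9:10] = 71 -> value 113 (1 byte(s))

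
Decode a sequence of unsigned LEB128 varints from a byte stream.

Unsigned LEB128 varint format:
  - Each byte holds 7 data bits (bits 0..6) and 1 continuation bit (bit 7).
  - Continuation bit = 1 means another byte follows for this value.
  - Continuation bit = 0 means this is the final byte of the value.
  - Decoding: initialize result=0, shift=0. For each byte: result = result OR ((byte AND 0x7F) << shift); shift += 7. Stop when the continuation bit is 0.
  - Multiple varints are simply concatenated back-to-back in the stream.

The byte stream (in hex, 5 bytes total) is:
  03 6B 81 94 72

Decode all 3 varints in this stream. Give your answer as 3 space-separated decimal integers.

  byte[0]=0x03 cont=0 payload=0x03=3: acc |= 3<<0 -> acc=3 shift=7 [end]
Varint 1: bytes[0:1] = 03 -> value 3 (1 byte(s))
  byte[1]=0x6B cont=0 payload=0x6B=107: acc |= 107<<0 -> acc=107 shift=7 [end]
Varint 2: bytes[1:2] = 6B -> value 107 (1 byte(s))
  byte[2]=0x81 cont=1 payload=0x01=1: acc |= 1<<0 -> acc=1 shift=7
  byte[3]=0x94 cont=1 payload=0x14=20: acc |= 20<<7 -> acc=2561 shift=14
  byte[4]=0x72 cont=0 payload=0x72=114: acc |= 114<<14 -> acc=1870337 shift=21 [end]
Varint 3: bytes[2:5] = 81 94 72 -> value 1870337 (3 byte(s))

Answer: 3 107 1870337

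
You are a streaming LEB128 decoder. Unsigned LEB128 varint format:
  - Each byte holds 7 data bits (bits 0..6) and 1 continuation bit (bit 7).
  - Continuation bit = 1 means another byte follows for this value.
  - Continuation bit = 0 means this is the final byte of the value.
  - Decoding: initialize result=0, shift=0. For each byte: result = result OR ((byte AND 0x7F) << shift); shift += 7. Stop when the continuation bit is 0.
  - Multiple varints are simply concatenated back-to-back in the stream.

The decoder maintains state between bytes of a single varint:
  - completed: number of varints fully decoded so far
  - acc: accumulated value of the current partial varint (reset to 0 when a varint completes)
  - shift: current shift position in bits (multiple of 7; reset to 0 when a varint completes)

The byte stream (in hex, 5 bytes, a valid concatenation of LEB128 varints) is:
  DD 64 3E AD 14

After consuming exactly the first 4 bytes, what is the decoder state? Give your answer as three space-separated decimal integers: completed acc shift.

byte[0]=0xDD cont=1 payload=0x5D: acc |= 93<<0 -> completed=0 acc=93 shift=7
byte[1]=0x64 cont=0 payload=0x64: varint #1 complete (value=12893); reset -> completed=1 acc=0 shift=0
byte[2]=0x3E cont=0 payload=0x3E: varint #2 complete (value=62); reset -> completed=2 acc=0 shift=0
byte[3]=0xAD cont=1 payload=0x2D: acc |= 45<<0 -> completed=2 acc=45 shift=7

Answer: 2 45 7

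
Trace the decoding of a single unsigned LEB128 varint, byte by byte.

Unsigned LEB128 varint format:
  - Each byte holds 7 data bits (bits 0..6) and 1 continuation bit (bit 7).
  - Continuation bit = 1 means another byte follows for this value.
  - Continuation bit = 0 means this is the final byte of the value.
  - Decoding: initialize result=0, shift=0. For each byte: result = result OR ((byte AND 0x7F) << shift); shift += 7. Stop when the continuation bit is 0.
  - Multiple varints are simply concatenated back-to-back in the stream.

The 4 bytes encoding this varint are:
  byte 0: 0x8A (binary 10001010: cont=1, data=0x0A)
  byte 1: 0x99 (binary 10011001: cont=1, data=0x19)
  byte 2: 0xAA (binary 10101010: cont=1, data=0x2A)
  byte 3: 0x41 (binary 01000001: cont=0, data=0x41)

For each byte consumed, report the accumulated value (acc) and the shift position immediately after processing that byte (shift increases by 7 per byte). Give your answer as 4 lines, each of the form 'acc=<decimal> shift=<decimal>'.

byte 0=0x8A: payload=0x0A=10, contrib = 10<<0 = 10; acc -> 10, shift -> 7
byte 1=0x99: payload=0x19=25, contrib = 25<<7 = 3200; acc -> 3210, shift -> 14
byte 2=0xAA: payload=0x2A=42, contrib = 42<<14 = 688128; acc -> 691338, shift -> 21
byte 3=0x41: payload=0x41=65, contrib = 65<<21 = 136314880; acc -> 137006218, shift -> 28

Answer: acc=10 shift=7
acc=3210 shift=14
acc=691338 shift=21
acc=137006218 shift=28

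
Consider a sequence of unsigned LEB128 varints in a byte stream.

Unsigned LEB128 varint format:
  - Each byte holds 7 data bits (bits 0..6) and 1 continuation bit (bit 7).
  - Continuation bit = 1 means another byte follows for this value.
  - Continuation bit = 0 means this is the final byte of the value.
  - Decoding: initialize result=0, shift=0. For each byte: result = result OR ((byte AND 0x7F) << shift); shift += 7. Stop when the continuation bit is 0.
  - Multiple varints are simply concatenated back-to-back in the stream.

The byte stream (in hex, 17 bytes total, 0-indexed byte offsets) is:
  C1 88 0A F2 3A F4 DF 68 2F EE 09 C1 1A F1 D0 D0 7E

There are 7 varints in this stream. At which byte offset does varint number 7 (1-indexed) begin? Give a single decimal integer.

  byte[0]=0xC1 cont=1 payload=0x41=65: acc |= 65<<0 -> acc=65 shift=7
  byte[1]=0x88 cont=1 payload=0x08=8: acc |= 8<<7 -> acc=1089 shift=14
  byte[2]=0x0A cont=0 payload=0x0A=10: acc |= 10<<14 -> acc=164929 shift=21 [end]
Varint 1: bytes[0:3] = C1 88 0A -> value 164929 (3 byte(s))
  byte[3]=0xF2 cont=1 payload=0x72=114: acc |= 114<<0 -> acc=114 shift=7
  byte[4]=0x3A cont=0 payload=0x3A=58: acc |= 58<<7 -> acc=7538 shift=14 [end]
Varint 2: bytes[3:5] = F2 3A -> value 7538 (2 byte(s))
  byte[5]=0xF4 cont=1 payload=0x74=116: acc |= 116<<0 -> acc=116 shift=7
  byte[6]=0xDF cont=1 payload=0x5F=95: acc |= 95<<7 -> acc=12276 shift=14
  byte[7]=0x68 cont=0 payload=0x68=104: acc |= 104<<14 -> acc=1716212 shift=21 [end]
Varint 3: bytes[5:8] = F4 DF 68 -> value 1716212 (3 byte(s))
  byte[8]=0x2F cont=0 payload=0x2F=47: acc |= 47<<0 -> acc=47 shift=7 [end]
Varint 4: bytes[8:9] = 2F -> value 47 (1 byte(s))
  byte[9]=0xEE cont=1 payload=0x6E=110: acc |= 110<<0 -> acc=110 shift=7
  byte[10]=0x09 cont=0 payload=0x09=9: acc |= 9<<7 -> acc=1262 shift=14 [end]
Varint 5: bytes[9:11] = EE 09 -> value 1262 (2 byte(s))
  byte[11]=0xC1 cont=1 payload=0x41=65: acc |= 65<<0 -> acc=65 shift=7
  byte[12]=0x1A cont=0 payload=0x1A=26: acc |= 26<<7 -> acc=3393 shift=14 [end]
Varint 6: bytes[11:13] = C1 1A -> value 3393 (2 byte(s))
  byte[13]=0xF1 cont=1 payload=0x71=113: acc |= 113<<0 -> acc=113 shift=7
  byte[14]=0xD0 cont=1 payload=0x50=80: acc |= 80<<7 -> acc=10353 shift=14
  byte[15]=0xD0 cont=1 payload=0x50=80: acc |= 80<<14 -> acc=1321073 shift=21
  byte[16]=0x7E cont=0 payload=0x7E=126: acc |= 126<<21 -> acc=265562225 shift=28 [end]
Varint 7: bytes[13:17] = F1 D0 D0 7E -> value 265562225 (4 byte(s))

Answer: 13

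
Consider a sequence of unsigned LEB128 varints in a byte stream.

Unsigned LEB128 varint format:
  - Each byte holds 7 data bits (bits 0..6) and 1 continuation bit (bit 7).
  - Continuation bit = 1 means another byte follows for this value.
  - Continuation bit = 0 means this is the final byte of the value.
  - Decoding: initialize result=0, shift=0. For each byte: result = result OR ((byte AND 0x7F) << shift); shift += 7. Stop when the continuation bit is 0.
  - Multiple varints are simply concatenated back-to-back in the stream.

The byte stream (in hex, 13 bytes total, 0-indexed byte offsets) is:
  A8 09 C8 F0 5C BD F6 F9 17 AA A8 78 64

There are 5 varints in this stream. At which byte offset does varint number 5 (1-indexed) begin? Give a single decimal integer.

  byte[0]=0xA8 cont=1 payload=0x28=40: acc |= 40<<0 -> acc=40 shift=7
  byte[1]=0x09 cont=0 payload=0x09=9: acc |= 9<<7 -> acc=1192 shift=14 [end]
Varint 1: bytes[0:2] = A8 09 -> value 1192 (2 byte(s))
  byte[2]=0xC8 cont=1 payload=0x48=72: acc |= 72<<0 -> acc=72 shift=7
  byte[3]=0xF0 cont=1 payload=0x70=112: acc |= 112<<7 -> acc=14408 shift=14
  byte[4]=0x5C cont=0 payload=0x5C=92: acc |= 92<<14 -> acc=1521736 shift=21 [end]
Varint 2: bytes[2:5] = C8 F0 5C -> value 1521736 (3 byte(s))
  byte[5]=0xBD cont=1 payload=0x3D=61: acc |= 61<<0 -> acc=61 shift=7
  byte[6]=0xF6 cont=1 payload=0x76=118: acc |= 118<<7 -> acc=15165 shift=14
  byte[7]=0xF9 cont=1 payload=0x79=121: acc |= 121<<14 -> acc=1997629 shift=21
  byte[8]=0x17 cont=0 payload=0x17=23: acc |= 23<<21 -> acc=50232125 shift=28 [end]
Varint 3: bytes[5:9] = BD F6 F9 17 -> value 50232125 (4 byte(s))
  byte[9]=0xAA cont=1 payload=0x2A=42: acc |= 42<<0 -> acc=42 shift=7
  byte[10]=0xA8 cont=1 payload=0x28=40: acc |= 40<<7 -> acc=5162 shift=14
  byte[11]=0x78 cont=0 payload=0x78=120: acc |= 120<<14 -> acc=1971242 shift=21 [end]
Varint 4: bytes[9:12] = AA A8 78 -> value 1971242 (3 byte(s))
  byte[12]=0x64 cont=0 payload=0x64=100: acc |= 100<<0 -> acc=100 shift=7 [end]
Varint 5: bytes[12:13] = 64 -> value 100 (1 byte(s))

Answer: 12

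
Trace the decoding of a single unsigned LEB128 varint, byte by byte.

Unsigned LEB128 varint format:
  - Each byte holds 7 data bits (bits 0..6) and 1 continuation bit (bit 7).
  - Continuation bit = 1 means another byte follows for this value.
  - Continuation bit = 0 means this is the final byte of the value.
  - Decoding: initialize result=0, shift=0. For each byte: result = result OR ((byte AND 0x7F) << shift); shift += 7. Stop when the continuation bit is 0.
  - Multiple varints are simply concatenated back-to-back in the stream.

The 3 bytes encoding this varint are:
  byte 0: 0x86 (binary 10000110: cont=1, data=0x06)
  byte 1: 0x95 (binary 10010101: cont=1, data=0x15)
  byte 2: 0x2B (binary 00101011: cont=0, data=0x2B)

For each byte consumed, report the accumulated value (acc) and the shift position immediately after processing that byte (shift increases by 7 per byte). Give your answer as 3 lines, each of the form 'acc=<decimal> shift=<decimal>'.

byte 0=0x86: payload=0x06=6, contrib = 6<<0 = 6; acc -> 6, shift -> 7
byte 1=0x95: payload=0x15=21, contrib = 21<<7 = 2688; acc -> 2694, shift -> 14
byte 2=0x2B: payload=0x2B=43, contrib = 43<<14 = 704512; acc -> 707206, shift -> 21

Answer: acc=6 shift=7
acc=2694 shift=14
acc=707206 shift=21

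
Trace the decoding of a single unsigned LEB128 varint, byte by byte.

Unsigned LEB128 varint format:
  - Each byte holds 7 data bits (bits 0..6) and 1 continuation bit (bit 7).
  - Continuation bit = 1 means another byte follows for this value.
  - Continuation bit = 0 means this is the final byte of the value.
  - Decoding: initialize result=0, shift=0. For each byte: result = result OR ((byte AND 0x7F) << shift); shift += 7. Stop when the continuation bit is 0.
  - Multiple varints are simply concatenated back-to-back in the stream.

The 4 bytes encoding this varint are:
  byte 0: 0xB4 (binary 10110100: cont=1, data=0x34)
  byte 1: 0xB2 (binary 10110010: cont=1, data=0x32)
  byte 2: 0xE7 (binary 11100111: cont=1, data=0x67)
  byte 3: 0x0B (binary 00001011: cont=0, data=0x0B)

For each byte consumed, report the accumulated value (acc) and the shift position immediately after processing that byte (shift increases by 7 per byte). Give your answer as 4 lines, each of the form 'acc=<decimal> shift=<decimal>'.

Answer: acc=52 shift=7
acc=6452 shift=14
acc=1694004 shift=21
acc=24762676 shift=28

Derivation:
byte 0=0xB4: payload=0x34=52, contrib = 52<<0 = 52; acc -> 52, shift -> 7
byte 1=0xB2: payload=0x32=50, contrib = 50<<7 = 6400; acc -> 6452, shift -> 14
byte 2=0xE7: payload=0x67=103, contrib = 103<<14 = 1687552; acc -> 1694004, shift -> 21
byte 3=0x0B: payload=0x0B=11, contrib = 11<<21 = 23068672; acc -> 24762676, shift -> 28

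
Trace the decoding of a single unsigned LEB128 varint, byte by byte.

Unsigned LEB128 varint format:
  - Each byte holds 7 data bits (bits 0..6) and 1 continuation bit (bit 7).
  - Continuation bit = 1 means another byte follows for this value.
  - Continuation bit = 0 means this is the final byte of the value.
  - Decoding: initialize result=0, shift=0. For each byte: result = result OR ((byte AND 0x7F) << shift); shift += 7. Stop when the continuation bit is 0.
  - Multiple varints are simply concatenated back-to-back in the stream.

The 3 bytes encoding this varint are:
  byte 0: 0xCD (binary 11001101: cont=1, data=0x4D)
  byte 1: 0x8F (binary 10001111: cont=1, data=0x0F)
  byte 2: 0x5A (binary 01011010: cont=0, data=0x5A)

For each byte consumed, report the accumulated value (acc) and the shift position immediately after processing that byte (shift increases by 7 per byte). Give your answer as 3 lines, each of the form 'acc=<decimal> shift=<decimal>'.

byte 0=0xCD: payload=0x4D=77, contrib = 77<<0 = 77; acc -> 77, shift -> 7
byte 1=0x8F: payload=0x0F=15, contrib = 15<<7 = 1920; acc -> 1997, shift -> 14
byte 2=0x5A: payload=0x5A=90, contrib = 90<<14 = 1474560; acc -> 1476557, shift -> 21

Answer: acc=77 shift=7
acc=1997 shift=14
acc=1476557 shift=21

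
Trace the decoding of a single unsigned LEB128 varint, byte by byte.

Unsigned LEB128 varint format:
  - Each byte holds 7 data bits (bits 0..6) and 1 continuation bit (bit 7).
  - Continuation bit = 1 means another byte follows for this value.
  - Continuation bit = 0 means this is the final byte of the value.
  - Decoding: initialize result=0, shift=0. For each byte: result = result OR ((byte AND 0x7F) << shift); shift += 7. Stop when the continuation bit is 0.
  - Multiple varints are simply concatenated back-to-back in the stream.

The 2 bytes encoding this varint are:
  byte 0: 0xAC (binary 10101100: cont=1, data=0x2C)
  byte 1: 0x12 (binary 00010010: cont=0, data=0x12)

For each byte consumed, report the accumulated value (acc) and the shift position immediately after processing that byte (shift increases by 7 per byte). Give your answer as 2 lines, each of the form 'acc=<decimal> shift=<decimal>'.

byte 0=0xAC: payload=0x2C=44, contrib = 44<<0 = 44; acc -> 44, shift -> 7
byte 1=0x12: payload=0x12=18, contrib = 18<<7 = 2304; acc -> 2348, shift -> 14

Answer: acc=44 shift=7
acc=2348 shift=14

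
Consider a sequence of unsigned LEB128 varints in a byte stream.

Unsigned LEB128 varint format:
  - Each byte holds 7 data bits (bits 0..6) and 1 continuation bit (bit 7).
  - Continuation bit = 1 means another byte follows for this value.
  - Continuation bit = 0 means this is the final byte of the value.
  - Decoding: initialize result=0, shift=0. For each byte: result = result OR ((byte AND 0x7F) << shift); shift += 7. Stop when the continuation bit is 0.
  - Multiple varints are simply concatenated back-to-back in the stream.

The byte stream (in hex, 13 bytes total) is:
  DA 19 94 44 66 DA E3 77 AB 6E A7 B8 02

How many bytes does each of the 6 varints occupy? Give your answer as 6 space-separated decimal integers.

  byte[0]=0xDA cont=1 payload=0x5A=90: acc |= 90<<0 -> acc=90 shift=7
  byte[1]=0x19 cont=0 payload=0x19=25: acc |= 25<<7 -> acc=3290 shift=14 [end]
Varint 1: bytes[0:2] = DA 19 -> value 3290 (2 byte(s))
  byte[2]=0x94 cont=1 payload=0x14=20: acc |= 20<<0 -> acc=20 shift=7
  byte[3]=0x44 cont=0 payload=0x44=68: acc |= 68<<7 -> acc=8724 shift=14 [end]
Varint 2: bytes[2:4] = 94 44 -> value 8724 (2 byte(s))
  byte[4]=0x66 cont=0 payload=0x66=102: acc |= 102<<0 -> acc=102 shift=7 [end]
Varint 3: bytes[4:5] = 66 -> value 102 (1 byte(s))
  byte[5]=0xDA cont=1 payload=0x5A=90: acc |= 90<<0 -> acc=90 shift=7
  byte[6]=0xE3 cont=1 payload=0x63=99: acc |= 99<<7 -> acc=12762 shift=14
  byte[7]=0x77 cont=0 payload=0x77=119: acc |= 119<<14 -> acc=1962458 shift=21 [end]
Varint 4: bytes[5:8] = DA E3 77 -> value 1962458 (3 byte(s))
  byte[8]=0xAB cont=1 payload=0x2B=43: acc |= 43<<0 -> acc=43 shift=7
  byte[9]=0x6E cont=0 payload=0x6E=110: acc |= 110<<7 -> acc=14123 shift=14 [end]
Varint 5: bytes[8:10] = AB 6E -> value 14123 (2 byte(s))
  byte[10]=0xA7 cont=1 payload=0x27=39: acc |= 39<<0 -> acc=39 shift=7
  byte[11]=0xB8 cont=1 payload=0x38=56: acc |= 56<<7 -> acc=7207 shift=14
  byte[12]=0x02 cont=0 payload=0x02=2: acc |= 2<<14 -> acc=39975 shift=21 [end]
Varint 6: bytes[10:13] = A7 B8 02 -> value 39975 (3 byte(s))

Answer: 2 2 1 3 2 3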